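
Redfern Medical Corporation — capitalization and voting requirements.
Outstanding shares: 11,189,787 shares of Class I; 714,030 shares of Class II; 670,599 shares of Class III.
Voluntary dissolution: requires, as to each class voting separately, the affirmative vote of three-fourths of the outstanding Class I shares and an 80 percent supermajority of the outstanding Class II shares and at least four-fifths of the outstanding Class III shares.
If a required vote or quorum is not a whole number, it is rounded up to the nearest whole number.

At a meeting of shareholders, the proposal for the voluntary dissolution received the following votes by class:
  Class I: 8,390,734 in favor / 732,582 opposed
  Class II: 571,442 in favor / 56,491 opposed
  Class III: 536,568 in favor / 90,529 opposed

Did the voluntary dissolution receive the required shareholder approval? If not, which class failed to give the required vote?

Not approved — the Class I shares did not give the required vote.

Class I: 3/4 of 11189787 = 8392340.25, rounded up to 8392341; 8,392,341 required, 8,390,734 in favor — not approved.
Class II: 4/5 of 714030 = 571224; 571,224 required, 571,442 in favor — approved.
Class III: 4/5 of 670599 = 536479.20, rounded up to 536480; 536,480 required, 536,568 in favor — approved.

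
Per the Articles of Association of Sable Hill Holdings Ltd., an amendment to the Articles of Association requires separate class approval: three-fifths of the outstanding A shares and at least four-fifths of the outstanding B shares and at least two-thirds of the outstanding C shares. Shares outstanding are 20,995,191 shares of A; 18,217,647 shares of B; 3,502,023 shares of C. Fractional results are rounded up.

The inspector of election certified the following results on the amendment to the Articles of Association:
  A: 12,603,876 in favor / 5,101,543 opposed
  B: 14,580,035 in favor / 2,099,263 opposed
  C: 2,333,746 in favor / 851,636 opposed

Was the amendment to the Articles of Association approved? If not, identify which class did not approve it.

A: 3/5 of 20995191 = 12597114.60, rounded up to 12597115; 12,597,115 required, 12,603,876 in favor — approved.
B: 4/5 of 18217647 = 14574117.60, rounded up to 14574118; 14,574,118 required, 14,580,035 in favor — approved.
C: 2/3 of 3502023 = 2334682; 2,334,682 required, 2,333,746 in favor — not approved.

Not approved — the C shares did not give the required vote.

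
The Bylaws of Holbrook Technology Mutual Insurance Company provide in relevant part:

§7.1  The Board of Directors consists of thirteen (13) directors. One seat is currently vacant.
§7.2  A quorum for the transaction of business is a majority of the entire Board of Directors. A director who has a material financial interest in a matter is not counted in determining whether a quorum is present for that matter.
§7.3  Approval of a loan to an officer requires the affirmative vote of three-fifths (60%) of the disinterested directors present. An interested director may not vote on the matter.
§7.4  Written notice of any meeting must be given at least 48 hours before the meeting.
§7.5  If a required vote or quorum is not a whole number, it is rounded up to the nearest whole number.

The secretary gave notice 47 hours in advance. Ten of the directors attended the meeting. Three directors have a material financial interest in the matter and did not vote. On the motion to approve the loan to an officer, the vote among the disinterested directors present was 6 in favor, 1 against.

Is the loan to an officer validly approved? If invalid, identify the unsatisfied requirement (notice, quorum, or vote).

Invalid — notice requirement not satisfied.

Notice: 47 hours given; 48 required (47 < 48). Not satisfied.
Quorum: 10 present, but the 3 interested directors do not count, leaving 7. Quorum is 7. Satisfied.
Vote: the loan to an officer requires three-fifths of the disinterested directors present (10 − 3 = 7). 3/5 of 7 = 4.20, rounded up to 5, so 5 affirmative votes are needed; 6 voted in favor. Satisfied.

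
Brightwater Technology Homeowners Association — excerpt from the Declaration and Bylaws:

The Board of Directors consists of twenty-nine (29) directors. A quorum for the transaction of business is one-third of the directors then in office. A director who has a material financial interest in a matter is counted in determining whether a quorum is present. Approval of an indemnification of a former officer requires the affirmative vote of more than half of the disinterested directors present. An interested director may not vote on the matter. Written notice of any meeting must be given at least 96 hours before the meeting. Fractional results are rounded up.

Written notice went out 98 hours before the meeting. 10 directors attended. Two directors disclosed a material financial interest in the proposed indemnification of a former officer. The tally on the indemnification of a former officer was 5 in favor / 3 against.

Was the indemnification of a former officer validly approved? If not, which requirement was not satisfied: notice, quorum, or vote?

Notice: 98 hours given; 96 required (98 ≥ 96). Satisfied.
Quorum: 10 present (interested directors count toward quorum); quorum is 10. Satisfied.
Vote: the indemnification of a former officer requires a majority of the disinterested directors present (10 − 2 = 8). A majority of 8 is 5, so 5 affirmative votes are needed; 5 voted in favor. Satisfied.

Valid — all requirements satisfied.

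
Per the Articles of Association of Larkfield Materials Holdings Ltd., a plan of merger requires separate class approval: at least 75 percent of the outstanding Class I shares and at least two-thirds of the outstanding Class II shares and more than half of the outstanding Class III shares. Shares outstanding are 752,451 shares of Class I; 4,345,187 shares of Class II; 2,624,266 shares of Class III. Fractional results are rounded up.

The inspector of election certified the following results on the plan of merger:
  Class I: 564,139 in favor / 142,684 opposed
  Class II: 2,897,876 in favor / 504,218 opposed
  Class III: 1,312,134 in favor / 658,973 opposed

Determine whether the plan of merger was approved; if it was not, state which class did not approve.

Class I: 3/4 of 752451 = 564338.25, rounded up to 564339; 564,339 required, 564,139 in favor — not approved.
Class II: 2/3 of 4345187 = 2896791.33, rounded up to 2896792; 2,896,792 required, 2,897,876 in favor — approved.
Class III: a majority of 2624266 is 1312134; 1,312,134 required, 1,312,134 in favor — approved.

Not approved — the Class I shares did not give the required vote.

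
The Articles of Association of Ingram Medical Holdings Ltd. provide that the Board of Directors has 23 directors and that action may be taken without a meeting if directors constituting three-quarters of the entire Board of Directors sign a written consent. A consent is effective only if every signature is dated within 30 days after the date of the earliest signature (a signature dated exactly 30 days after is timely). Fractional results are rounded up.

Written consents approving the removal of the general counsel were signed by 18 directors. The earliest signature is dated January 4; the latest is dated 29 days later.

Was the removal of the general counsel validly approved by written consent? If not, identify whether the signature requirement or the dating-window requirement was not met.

Signatures required: three-quarters of 23 — 3/4 of 23 = 17.25, rounded up to 18, so 18 needed; 18 signed. Sufficient.
Dating window: the latest signature is 29 days after the earliest; the limit is 30 days. Within the window.

Effective — both the signature and dating-window requirements are satisfied.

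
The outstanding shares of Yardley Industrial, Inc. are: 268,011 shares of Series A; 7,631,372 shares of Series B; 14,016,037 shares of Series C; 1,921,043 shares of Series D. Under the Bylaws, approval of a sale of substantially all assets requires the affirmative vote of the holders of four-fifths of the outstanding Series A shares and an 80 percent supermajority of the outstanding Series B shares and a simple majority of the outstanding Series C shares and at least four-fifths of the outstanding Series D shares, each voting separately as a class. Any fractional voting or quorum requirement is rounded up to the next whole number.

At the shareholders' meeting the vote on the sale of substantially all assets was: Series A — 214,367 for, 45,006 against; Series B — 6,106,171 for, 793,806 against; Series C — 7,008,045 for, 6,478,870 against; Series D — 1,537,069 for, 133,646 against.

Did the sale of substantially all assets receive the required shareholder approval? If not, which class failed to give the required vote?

Series A: 4/5 of 268011 = 214408.80, rounded up to 214409; 214,409 required, 214,367 in favor — not approved.
Series B: 4/5 of 7631372 = 6105097.60, rounded up to 6105098; 6,105,098 required, 6,106,171 in favor — approved.
Series C: a majority of 14016037 is 7008019; 7,008,019 required, 7,008,045 in favor — approved.
Series D: 4/5 of 1921043 = 1536834.40, rounded up to 1536835; 1,536,835 required, 1,537,069 in favor — approved.

Not approved — the Series A shares did not give the required vote.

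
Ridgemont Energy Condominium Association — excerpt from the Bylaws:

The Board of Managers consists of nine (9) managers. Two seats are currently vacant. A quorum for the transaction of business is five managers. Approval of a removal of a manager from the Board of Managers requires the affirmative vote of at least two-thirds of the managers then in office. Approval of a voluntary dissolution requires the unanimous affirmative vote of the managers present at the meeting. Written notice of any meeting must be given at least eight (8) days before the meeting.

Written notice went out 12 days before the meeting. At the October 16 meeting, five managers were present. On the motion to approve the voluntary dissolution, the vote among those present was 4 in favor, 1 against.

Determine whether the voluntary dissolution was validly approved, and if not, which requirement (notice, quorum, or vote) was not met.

Notice: 12 days given; 8 required (12 ≥ 8). Satisfied.
Quorum: 5 present; quorum is 5. Satisfied.
Vote: the voluntary dissolution requires the unanimous vote of the managers present (5). Unanimous means all 5, so 5 affirmative votes are needed; 4 voted in favor. Not satisfied.

Invalid — vote requirement not satisfied.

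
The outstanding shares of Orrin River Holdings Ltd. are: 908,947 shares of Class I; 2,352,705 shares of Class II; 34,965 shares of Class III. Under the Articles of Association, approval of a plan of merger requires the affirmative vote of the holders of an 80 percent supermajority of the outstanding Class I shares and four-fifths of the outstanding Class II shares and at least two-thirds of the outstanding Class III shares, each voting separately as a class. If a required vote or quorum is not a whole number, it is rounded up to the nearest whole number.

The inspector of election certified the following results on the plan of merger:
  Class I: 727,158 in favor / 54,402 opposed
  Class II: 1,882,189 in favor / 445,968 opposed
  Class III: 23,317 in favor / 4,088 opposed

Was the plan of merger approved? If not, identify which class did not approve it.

Approved — every class gave the required vote.

Class I: 4/5 of 908947 = 727157.60, rounded up to 727158; 727,158 required, 727,158 in favor — approved.
Class II: 4/5 of 2352705 = 1882164; 1,882,164 required, 1,882,189 in favor — approved.
Class III: 2/3 of 34965 = 23310; 23,310 required, 23,317 in favor — approved.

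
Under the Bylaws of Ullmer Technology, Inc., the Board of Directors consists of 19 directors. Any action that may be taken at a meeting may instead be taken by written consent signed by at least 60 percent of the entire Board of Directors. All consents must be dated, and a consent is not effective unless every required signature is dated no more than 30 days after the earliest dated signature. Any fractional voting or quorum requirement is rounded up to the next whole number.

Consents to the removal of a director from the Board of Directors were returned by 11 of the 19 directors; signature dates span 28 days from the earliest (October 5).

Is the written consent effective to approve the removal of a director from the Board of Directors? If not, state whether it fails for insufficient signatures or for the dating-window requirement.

Signatures required: at least 60 percent of 19 — 3/5 of 19 = 11.40, rounded up to 12, so 12 needed; 11 signed. Insufficient.
Dating window: the latest signature is 28 days after the earliest; the limit is 30 days. Within the window.

Not effective — insufficient signatures.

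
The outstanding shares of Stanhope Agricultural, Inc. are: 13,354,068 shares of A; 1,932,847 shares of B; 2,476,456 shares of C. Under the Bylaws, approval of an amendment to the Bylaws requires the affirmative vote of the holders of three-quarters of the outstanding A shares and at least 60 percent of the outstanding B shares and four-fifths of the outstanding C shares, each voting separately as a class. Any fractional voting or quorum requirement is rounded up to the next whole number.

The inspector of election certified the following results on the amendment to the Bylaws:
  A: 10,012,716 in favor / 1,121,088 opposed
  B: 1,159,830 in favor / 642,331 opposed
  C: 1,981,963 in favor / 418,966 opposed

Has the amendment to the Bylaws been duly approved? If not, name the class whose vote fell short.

A: 3/4 of 13354068 = 10015551; 10,015,551 required, 10,012,716 in favor — not approved.
B: 3/5 of 1932847 = 1159708.20, rounded up to 1159709; 1,159,709 required, 1,159,830 in favor — approved.
C: 4/5 of 2476456 = 1981164.80, rounded up to 1981165; 1,981,165 required, 1,981,963 in favor — approved.

Not approved — the A shares did not give the required vote.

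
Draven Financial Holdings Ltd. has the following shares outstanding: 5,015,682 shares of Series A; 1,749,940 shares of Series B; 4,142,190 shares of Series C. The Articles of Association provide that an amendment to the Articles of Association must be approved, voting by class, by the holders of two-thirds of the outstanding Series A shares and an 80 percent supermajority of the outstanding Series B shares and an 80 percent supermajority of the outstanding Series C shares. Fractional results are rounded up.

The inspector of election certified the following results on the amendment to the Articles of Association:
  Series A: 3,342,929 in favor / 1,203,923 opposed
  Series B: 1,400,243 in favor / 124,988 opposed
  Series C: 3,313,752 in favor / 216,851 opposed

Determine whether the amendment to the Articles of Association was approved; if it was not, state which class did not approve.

Not approved — the Series A shares did not give the required vote.

Series A: 2/3 of 5015682 = 3343788; 3,343,788 required, 3,342,929 in favor — not approved.
Series B: 4/5 of 1749940 = 1399952; 1,399,952 required, 1,400,243 in favor — approved.
Series C: 4/5 of 4142190 = 3313752; 3,313,752 required, 3,313,752 in favor — approved.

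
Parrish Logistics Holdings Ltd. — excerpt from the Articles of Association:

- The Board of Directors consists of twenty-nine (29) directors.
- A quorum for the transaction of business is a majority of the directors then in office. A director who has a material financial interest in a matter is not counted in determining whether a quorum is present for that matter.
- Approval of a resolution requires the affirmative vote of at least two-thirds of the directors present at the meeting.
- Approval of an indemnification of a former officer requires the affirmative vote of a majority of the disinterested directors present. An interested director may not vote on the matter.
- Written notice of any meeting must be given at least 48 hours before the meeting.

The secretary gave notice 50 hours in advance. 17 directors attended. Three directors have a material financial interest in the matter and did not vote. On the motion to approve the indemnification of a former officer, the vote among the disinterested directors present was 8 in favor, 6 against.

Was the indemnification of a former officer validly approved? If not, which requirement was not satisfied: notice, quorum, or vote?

Invalid — quorum requirement not satisfied.

Notice: 50 hours given; 48 required (50 ≥ 48). Satisfied.
Quorum: 17 present, but the 3 interested directors do not count, leaving 14. Quorum is 15. Not satisfied.
Vote: the indemnification of a former officer requires a majority of the disinterested directors present (17 − 3 = 14). A majority of 14 is 8, so 8 affirmative votes are needed; 8 voted in favor. Satisfied. (Moot — without a quorum no business can be validly transacted.)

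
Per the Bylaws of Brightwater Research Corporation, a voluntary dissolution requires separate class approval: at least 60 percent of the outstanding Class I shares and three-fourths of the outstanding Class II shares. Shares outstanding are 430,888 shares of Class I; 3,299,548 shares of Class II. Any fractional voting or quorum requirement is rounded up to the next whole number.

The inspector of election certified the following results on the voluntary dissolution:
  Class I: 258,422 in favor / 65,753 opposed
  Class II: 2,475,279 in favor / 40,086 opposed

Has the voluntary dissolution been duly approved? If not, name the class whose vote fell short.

Not approved — the Class I shares did not give the required vote.

Class I: 3/5 of 430888 = 258532.80, rounded up to 258533; 258,533 required, 258,422 in favor — not approved.
Class II: 3/4 of 3299548 = 2474661; 2,474,661 required, 2,475,279 in favor — approved.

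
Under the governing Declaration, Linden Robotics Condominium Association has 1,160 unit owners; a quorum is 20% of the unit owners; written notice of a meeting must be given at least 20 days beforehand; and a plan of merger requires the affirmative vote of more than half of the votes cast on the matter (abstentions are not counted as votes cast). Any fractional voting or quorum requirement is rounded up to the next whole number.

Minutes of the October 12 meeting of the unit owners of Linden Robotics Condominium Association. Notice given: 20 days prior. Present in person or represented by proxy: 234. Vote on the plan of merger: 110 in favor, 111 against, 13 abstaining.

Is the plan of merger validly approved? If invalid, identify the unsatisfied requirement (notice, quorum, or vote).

Invalid — vote requirement not satisfied.

Notice: 20 days given; 20 required. Satisfied.
Quorum: 20% of 1,160 = 232; 234 present. Satisfied.
Vote: requires a majority of the votes cast (234 − 13 abstaining = 221); a majority of 221 is 111, so 111 needed; 110 in favor. Not satisfied.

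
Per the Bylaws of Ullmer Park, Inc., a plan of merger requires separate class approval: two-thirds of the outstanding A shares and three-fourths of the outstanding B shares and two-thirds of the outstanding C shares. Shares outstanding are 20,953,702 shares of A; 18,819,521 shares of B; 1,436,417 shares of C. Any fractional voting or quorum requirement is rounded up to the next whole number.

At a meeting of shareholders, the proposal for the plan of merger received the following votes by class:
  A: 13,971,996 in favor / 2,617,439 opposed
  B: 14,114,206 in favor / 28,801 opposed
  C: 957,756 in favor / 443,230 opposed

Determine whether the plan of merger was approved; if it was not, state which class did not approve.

Not approved — the B shares did not give the required vote.

A: 2/3 of 20953702 = 13969134.67, rounded up to 13969135; 13,969,135 required, 13,971,996 in favor — approved.
B: 3/4 of 18819521 = 14114640.75, rounded up to 14114641; 14,114,641 required, 14,114,206 in favor — not approved.
C: 2/3 of 1436417 = 957611.33, rounded up to 957612; 957,612 required, 957,756 in favor — approved.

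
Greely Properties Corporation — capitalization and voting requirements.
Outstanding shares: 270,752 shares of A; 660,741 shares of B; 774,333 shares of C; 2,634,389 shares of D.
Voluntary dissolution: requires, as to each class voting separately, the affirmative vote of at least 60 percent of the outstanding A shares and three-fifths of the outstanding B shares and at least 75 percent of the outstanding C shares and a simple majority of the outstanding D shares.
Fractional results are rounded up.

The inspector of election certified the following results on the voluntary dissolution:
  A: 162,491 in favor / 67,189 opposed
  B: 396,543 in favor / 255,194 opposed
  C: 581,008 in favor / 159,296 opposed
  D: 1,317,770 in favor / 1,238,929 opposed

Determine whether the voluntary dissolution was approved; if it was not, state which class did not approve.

Approved — every class gave the required vote.

A: 3/5 of 270752 = 162451.20, rounded up to 162452; 162,452 required, 162,491 in favor — approved.
B: 3/5 of 660741 = 396444.60, rounded up to 396445; 396,445 required, 396,543 in favor — approved.
C: 3/4 of 774333 = 580749.75, rounded up to 580750; 580,750 required, 581,008 in favor — approved.
D: a majority of 2634389 is 1317195; 1,317,195 required, 1,317,770 in favor — approved.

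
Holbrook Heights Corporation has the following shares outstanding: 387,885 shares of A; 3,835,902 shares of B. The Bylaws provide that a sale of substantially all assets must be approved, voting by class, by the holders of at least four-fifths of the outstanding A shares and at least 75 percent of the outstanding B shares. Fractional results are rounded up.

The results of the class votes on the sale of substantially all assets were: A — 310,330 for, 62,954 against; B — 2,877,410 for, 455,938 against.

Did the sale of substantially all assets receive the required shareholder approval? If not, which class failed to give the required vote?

Approved — every class gave the required vote.

A: 4/5 of 387885 = 310308; 310,308 required, 310,330 in favor — approved.
B: 3/4 of 3835902 = 2876926.50, rounded up to 2876927; 2,876,927 required, 2,877,410 in favor — approved.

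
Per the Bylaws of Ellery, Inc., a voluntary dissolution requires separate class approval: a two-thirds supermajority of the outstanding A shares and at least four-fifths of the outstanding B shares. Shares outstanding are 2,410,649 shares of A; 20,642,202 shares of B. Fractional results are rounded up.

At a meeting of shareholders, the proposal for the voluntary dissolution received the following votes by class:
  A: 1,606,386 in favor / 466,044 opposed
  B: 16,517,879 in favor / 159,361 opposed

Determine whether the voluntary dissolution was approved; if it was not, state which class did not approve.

Not approved — the A shares did not give the required vote.

A: 2/3 of 2410649 = 1607099.33, rounded up to 1607100; 1,607,100 required, 1,606,386 in favor — not approved.
B: 4/5 of 20642202 = 16513761.60, rounded up to 16513762; 16,513,762 required, 16,517,879 in favor — approved.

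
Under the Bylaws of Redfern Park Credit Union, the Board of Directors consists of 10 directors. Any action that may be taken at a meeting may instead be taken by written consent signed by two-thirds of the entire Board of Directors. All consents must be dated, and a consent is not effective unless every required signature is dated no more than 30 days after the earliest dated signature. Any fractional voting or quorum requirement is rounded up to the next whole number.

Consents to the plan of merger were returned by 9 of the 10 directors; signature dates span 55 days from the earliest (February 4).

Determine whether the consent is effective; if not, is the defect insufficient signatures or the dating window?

Not effective — dating-window requirement not satisfied.

Signatures required: two-thirds of 10 — 2/3 of 10 = 6.67, rounded up to 7, so 7 needed; 9 signed. Sufficient.
Dating window: the latest signature is 55 days after the earliest; the limit is 30 days. Outside the window.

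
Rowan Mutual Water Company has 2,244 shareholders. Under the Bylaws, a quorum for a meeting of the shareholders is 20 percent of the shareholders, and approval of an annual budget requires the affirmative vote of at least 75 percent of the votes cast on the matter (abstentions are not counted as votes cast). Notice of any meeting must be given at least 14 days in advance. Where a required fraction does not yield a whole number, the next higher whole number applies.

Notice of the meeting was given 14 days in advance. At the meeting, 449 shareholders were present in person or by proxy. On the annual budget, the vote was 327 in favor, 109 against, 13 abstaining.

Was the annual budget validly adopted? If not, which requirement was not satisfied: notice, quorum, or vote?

Valid — all requirements satisfied.

Notice: 14 days given; 14 required. Satisfied.
Quorum: 20% of 2,244 = 448.80, rounded up to 449; 449 present. Satisfied.
Vote: requires three-fourths of the votes cast (449 − 13 abstaining = 436); 3/4 of 436 = 327, so 327 needed; 327 in favor. Satisfied.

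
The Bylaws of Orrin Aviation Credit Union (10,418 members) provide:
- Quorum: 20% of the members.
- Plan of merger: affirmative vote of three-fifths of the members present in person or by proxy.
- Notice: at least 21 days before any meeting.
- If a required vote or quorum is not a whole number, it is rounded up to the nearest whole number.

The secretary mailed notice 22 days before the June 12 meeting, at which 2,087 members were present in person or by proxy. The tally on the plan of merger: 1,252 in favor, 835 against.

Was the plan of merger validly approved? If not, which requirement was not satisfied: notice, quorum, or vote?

Notice: 22 days given; 21 required. Satisfied.
Quorum: 20% of 10,418 = 2,083.60, rounded up to 2,084; 2,087 present. Satisfied.
Vote: requires three-fifths of those present (2,087); 3/5 of 2087 = 1252.20, rounded up to 1253, so 1,253 needed; 1,252 in favor. Not satisfied.

Invalid — vote requirement not satisfied.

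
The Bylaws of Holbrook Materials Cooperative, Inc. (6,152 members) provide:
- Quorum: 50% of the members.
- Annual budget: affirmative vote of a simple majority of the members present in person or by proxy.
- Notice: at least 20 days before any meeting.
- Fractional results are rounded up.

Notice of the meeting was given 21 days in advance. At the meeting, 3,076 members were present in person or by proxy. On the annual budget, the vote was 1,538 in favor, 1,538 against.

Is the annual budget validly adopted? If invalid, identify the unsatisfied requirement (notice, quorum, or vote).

Invalid — vote requirement not satisfied.

Notice: 21 days given; 20 required. Satisfied.
Quorum: 50% of 6,152 = 3,076; 3,076 present. Satisfied.
Vote: requires a majority of those present (3,076); a majority of 3076 is 1539, so 1,539 needed; 1,538 in favor. Not satisfied.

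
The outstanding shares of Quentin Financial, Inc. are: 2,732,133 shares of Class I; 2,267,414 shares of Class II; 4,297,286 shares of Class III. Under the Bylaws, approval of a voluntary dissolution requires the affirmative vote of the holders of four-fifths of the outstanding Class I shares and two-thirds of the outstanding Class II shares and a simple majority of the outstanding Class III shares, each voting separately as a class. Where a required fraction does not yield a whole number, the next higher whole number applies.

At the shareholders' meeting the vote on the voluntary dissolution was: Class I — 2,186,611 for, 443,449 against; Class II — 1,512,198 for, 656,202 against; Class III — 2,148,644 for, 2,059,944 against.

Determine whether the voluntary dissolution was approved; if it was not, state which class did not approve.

Approved — every class gave the required vote.

Class I: 4/5 of 2732133 = 2185706.40, rounded up to 2185707; 2,185,707 required, 2,186,611 in favor — approved.
Class II: 2/3 of 2267414 = 1511609.33, rounded up to 1511610; 1,511,610 required, 1,512,198 in favor — approved.
Class III: a majority of 4297286 is 2148644; 2,148,644 required, 2,148,644 in favor — approved.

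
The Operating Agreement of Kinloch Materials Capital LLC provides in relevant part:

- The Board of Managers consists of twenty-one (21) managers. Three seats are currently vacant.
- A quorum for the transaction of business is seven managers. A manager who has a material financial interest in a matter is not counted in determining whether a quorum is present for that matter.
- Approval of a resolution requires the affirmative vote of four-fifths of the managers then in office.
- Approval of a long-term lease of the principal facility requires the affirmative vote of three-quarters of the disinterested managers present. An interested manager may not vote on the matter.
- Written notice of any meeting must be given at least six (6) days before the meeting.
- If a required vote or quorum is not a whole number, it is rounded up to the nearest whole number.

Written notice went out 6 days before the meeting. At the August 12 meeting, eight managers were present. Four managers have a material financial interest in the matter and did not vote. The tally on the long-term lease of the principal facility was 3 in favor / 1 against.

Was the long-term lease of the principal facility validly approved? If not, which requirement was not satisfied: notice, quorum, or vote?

Notice: 6 days given; 6 required (6 ≥ 6). Satisfied.
Quorum: 8 present, but the 4 interested managers do not count, leaving 4. Quorum is 7. Not satisfied.
Vote: the long-term lease of the principal facility requires three-fourths of the disinterested managers present (8 − 4 = 4). 3/4 of 4 = 3, so 3 affirmative votes are needed; 3 voted in favor. Satisfied. (Moot — without a quorum no business can be validly transacted.)

Invalid — quorum requirement not satisfied.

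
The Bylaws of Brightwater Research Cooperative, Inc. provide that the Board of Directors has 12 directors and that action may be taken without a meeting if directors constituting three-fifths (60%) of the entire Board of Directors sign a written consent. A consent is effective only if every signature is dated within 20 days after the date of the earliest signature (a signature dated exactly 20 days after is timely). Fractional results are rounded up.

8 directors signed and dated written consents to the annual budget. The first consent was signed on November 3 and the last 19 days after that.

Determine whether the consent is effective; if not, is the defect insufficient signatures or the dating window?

Effective — both the signature and dating-window requirements are satisfied.

Signatures required: three-fifths (60%) of 12 — 3/5 of 12 = 7.20, rounded up to 8, so 8 needed; 8 signed. Sufficient.
Dating window: the latest signature is 19 days after the earliest; the limit is 20 days. Within the window.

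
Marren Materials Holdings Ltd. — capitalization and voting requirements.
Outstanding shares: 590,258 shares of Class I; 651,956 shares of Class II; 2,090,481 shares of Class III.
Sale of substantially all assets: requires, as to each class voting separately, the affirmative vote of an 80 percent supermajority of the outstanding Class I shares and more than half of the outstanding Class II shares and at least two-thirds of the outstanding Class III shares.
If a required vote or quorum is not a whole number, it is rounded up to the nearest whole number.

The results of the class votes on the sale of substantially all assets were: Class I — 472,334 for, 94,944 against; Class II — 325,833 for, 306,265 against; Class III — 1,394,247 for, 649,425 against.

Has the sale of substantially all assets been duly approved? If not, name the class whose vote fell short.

Class I: 4/5 of 590258 = 472206.40, rounded up to 472207; 472,207 required, 472,334 in favor — approved.
Class II: a majority of 651956 is 325979; 325,979 required, 325,833 in favor — not approved.
Class III: 2/3 of 2090481 = 1393654; 1,393,654 required, 1,394,247 in favor — approved.

Not approved — the Class II shares did not give the required vote.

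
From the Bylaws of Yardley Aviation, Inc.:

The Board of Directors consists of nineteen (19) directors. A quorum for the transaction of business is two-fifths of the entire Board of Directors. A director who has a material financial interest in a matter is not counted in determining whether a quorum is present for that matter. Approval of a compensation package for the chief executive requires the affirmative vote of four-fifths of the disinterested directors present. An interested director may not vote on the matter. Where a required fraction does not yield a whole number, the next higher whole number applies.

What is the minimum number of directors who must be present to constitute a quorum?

2/5 of 19 = 7.60, rounded up to 8.

8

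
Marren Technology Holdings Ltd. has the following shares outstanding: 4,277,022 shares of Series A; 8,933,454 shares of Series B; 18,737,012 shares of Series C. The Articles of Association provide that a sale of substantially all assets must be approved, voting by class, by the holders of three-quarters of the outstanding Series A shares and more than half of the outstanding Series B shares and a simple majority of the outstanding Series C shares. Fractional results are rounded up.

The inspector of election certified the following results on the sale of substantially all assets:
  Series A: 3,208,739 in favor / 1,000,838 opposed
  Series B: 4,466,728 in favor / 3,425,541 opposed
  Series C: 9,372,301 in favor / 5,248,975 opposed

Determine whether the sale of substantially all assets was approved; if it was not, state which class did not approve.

Approved — every class gave the required vote.

Series A: 3/4 of 4277022 = 3207766.50, rounded up to 3207767; 3,207,767 required, 3,208,739 in favor — approved.
Series B: a majority of 8933454 is 4466728; 4,466,728 required, 4,466,728 in favor — approved.
Series C: a majority of 18737012 is 9368507; 9,368,507 required, 9,372,301 in favor — approved.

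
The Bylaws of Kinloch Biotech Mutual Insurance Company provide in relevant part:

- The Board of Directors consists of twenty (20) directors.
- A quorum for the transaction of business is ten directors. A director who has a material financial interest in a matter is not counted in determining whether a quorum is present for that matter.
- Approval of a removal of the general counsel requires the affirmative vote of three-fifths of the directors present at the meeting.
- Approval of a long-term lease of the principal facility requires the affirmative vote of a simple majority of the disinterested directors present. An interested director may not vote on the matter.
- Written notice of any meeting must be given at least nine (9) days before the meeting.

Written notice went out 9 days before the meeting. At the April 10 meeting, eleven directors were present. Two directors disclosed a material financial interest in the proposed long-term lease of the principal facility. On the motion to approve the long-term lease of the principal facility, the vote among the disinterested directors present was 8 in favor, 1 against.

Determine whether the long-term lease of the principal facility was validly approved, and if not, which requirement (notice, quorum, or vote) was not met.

Invalid — quorum requirement not satisfied.

Notice: 9 days given; 9 required (9 ≥ 9). Satisfied.
Quorum: 11 present, but the 2 interested directors do not count, leaving 9. Quorum is 10. Not satisfied.
Vote: the long-term lease of the principal facility requires a majority of the disinterested directors present (11 − 2 = 9). A majority of 9 is 5, so 5 affirmative votes are needed; 8 voted in favor. Satisfied. (Moot — without a quorum no business can be validly transacted.)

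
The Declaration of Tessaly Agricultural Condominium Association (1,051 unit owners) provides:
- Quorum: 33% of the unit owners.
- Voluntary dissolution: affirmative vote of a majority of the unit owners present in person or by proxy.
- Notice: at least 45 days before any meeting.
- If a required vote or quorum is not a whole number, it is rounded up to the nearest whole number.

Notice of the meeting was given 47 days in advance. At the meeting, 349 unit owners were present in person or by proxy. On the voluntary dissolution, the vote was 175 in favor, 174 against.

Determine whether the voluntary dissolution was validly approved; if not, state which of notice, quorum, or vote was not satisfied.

Valid — all requirements satisfied.

Notice: 47 days given; 45 required. Satisfied.
Quorum: 33% of 1,051 = 346.83, rounded up to 347; 349 present. Satisfied.
Vote: requires a majority of those present (349); a majority of 349 is 175, so 175 needed; 175 in favor. Satisfied.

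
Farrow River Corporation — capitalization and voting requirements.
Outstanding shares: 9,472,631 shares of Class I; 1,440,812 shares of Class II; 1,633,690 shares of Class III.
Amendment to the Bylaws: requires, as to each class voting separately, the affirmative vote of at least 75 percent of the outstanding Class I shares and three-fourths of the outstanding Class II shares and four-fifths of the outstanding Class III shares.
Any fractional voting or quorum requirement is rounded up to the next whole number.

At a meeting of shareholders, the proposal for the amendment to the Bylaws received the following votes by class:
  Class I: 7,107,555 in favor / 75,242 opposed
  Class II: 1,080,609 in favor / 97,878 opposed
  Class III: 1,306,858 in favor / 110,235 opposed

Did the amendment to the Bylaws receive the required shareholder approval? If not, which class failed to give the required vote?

Not approved — the Class III shares did not give the required vote.

Class I: 3/4 of 9472631 = 7104473.25, rounded up to 7104474; 7,104,474 required, 7,107,555 in favor — approved.
Class II: 3/4 of 1440812 = 1080609; 1,080,609 required, 1,080,609 in favor — approved.
Class III: 4/5 of 1633690 = 1306952; 1,306,952 required, 1,306,858 in favor — not approved.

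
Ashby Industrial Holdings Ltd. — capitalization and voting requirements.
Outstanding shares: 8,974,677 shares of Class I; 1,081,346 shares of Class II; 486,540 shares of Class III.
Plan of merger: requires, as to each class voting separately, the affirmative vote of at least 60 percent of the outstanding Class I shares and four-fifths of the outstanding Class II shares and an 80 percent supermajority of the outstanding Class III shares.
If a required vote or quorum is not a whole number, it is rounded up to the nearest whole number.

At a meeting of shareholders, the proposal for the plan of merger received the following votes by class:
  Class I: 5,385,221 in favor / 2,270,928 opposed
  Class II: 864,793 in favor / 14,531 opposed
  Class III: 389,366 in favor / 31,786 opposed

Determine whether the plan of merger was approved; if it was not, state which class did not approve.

Not approved — the Class II shares did not give the required vote.

Class I: 3/5 of 8974677 = 5384806.20, rounded up to 5384807; 5,384,807 required, 5,385,221 in favor — approved.
Class II: 4/5 of 1081346 = 865076.80, rounded up to 865077; 865,077 required, 864,793 in favor — not approved.
Class III: 4/5 of 486540 = 389232; 389,232 required, 389,366 in favor — approved.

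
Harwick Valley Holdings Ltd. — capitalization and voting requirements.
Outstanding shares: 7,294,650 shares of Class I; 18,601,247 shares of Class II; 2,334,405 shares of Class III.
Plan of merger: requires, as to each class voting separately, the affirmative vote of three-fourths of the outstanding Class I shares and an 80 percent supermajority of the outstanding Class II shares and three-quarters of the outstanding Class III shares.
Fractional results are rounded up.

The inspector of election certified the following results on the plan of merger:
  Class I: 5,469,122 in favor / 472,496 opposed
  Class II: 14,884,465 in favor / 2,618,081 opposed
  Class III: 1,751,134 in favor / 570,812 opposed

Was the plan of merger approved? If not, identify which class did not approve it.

Not approved — the Class I shares did not give the required vote.

Class I: 3/4 of 7294650 = 5470987.50, rounded up to 5470988; 5,470,988 required, 5,469,122 in favor — not approved.
Class II: 4/5 of 18601247 = 14880997.60, rounded up to 14880998; 14,880,998 required, 14,884,465 in favor — approved.
Class III: 3/4 of 2334405 = 1750803.75, rounded up to 1750804; 1,750,804 required, 1,751,134 in favor — approved.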